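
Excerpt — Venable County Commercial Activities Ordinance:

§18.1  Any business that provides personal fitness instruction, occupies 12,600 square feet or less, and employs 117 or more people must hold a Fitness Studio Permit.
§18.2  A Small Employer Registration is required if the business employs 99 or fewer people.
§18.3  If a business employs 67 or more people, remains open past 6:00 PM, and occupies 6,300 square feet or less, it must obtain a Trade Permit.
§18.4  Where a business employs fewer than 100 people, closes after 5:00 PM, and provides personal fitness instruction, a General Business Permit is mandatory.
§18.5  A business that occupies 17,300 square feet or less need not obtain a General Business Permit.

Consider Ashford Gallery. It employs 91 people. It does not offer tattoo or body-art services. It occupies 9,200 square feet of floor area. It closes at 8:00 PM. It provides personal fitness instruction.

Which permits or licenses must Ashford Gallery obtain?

§18.1 provides personal fitness instruction; floor area 9,200 square feet ≤ 12,600 square feet; employees 91 < 117 → Fitness Studio Permit not required.
§18.2 employees 91 ≤ 99 → Small Employer Registration required.
§18.3 employees 91 ≥ 67; closes 8:00 PM, after 6:00 PM; floor area 9,200 square feet > 6,300 square feet → Trade Permit not required.
§18.4 employees 91 < 100; closes 8:00 PM, after 5:00 PM; provides personal fitness instruction → General Business Permit required.
§18.5 floor area 9,200 square feet ≤ 17,300 square feet → exempt from General Business Permit.

Small Employer Registration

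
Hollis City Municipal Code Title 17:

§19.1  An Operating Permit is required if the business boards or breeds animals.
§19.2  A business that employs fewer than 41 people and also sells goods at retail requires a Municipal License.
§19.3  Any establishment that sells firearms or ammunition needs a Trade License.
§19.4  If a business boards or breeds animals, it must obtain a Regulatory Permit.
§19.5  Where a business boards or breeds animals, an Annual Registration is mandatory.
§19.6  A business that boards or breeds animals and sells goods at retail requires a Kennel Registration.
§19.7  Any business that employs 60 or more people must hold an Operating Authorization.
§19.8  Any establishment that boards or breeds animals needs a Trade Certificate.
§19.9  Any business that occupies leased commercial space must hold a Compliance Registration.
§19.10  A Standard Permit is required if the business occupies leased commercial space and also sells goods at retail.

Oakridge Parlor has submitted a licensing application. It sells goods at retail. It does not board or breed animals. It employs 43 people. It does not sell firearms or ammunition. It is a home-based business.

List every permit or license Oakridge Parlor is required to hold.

§19.1 does not board or breed animals → Operating Permit not required.
§19.2 employees 43 ≥ 41; sells goods at retail → Municipal License not required.
§19.3 does not sell firearms or ammunition → Trade License not required.
§19.4 does not board or breed animals → Regulatory Permit not required.
§19.5 does not board or breed animals → Annual Registration not required.
§19.6 does not board or breed animals; sells goods at retail → Kennel Registration not required.
§19.7 employees 43 < 60 → Operating Authorization not required.
§19.8 does not board or breed animals → Trade Certificate not required.
§19.9 is a home-based business (not: occupies leased commercial space) → Compliance Registration not required.
§19.10 is a home-based business (not: occupies leased commercial space); sells goods at retail → Standard Permit not required.

None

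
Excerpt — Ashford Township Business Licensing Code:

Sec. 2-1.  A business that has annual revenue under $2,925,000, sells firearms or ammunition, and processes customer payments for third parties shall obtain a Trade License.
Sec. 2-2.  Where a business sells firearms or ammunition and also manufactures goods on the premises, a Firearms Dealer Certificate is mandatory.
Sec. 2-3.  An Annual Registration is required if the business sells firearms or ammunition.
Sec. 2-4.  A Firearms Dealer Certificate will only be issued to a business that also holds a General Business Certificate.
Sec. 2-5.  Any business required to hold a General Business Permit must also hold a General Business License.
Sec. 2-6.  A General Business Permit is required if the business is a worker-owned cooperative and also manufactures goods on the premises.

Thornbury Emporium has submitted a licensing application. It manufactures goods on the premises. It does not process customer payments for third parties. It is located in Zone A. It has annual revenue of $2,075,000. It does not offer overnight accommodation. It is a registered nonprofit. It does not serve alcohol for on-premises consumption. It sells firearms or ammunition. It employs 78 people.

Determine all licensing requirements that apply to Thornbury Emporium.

Sec. 2-1. revenue $2,075,000 < $2,925,000; sells firearms or ammunition; does not process customer payments for third parties → Trade License not required.
Sec. 2-2. sells firearms or ammunition; manufactures goods on the premises → Firearms Dealer Certificate required.
Sec. 2-3. sells firearms or ammunition → Annual Registration required.
Sec. 2-4. Firearms Dealer Certificate is required → General Business Certificate also required.
Sec. 2-5. General Business Permit is not required → no effect.
Sec. 2-6. is a registered nonprofit (not: is a worker-owned cooperative); manufactures goods on the premises → General Business Permit not required.

Annual Registration, Firearms Dealer Certificate, General Business Certificate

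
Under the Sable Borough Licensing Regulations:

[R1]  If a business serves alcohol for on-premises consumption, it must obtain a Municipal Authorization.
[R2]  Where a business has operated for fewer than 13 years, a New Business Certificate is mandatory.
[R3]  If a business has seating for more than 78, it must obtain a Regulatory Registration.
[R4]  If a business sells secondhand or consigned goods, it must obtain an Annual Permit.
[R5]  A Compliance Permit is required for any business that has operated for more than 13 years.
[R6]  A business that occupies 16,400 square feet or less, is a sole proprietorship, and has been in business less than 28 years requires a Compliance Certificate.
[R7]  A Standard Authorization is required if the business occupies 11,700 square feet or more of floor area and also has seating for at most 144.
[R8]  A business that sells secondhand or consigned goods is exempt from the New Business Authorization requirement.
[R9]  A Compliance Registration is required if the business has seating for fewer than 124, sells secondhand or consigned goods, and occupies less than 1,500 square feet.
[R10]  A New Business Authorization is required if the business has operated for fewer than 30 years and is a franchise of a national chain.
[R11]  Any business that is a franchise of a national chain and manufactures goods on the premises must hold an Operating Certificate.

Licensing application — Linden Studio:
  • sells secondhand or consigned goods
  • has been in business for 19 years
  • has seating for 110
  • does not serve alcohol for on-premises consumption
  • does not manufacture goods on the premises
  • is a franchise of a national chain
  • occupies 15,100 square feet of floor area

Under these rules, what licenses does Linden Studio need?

[R1] does not serve alcohol for on-premises consumption → Municipal Authorization not required.
[R2] years in business 19 ≥ 13 → New Business Certificate not required.
[R3] seating 110 > 78 → Regulatory Registration required.
[R4] sells secondhand or consigned goods → Annual Permit required.
[R5] years in business 19 > 13 → Compliance Permit required.
[R6] floor area 15,100 square feet ≤ 16,400 square feet; is a franchise of a national chain (not: is a sole proprietorship); years in business 19 < 28 → Compliance Certificate not required.
[R7] floor area 15,100 square feet ≥ 11,700 square feet; seating 110 ≤ 144 → Standard Authorization required.
[R8] sells secondhand or consigned goods → exempt from New Business Authorization.
[R9] seating 110 < 124; sells secondhand or consigned goods; floor area 15,100 square feet ≥ 1,500 square feet → Compliance Registration not required.
[R10] years in business 19 < 30; is a franchise of a national chain → New Business Authorization required.
[R11] is a franchise of a national chain; does not manufacture goods on the premises → Operating Certificate not required.

Annual Permit, Compliance Permit, Regulatory Registration, Standard Authorization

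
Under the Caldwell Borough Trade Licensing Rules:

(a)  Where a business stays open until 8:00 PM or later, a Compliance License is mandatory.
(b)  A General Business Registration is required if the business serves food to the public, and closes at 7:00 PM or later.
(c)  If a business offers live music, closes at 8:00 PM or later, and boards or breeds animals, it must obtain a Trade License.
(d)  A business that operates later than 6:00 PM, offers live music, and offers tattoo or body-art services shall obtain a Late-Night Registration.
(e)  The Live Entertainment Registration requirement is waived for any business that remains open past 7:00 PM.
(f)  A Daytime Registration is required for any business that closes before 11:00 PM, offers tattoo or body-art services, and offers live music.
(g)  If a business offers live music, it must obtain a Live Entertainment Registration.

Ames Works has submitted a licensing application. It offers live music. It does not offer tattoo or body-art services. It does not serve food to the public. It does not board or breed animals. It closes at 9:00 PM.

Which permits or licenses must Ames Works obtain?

(a) closes 9:00 PM, after 8:00 PM → Compliance License required.
(b) does not serve food to the public; closes 9:00 PM, after 7:00 PM → General Business Registration not required.
(c) offers live music; closes 9:00 PM, after 8:00 PM; does not board or breed animals → Trade License not required.
(d) closes 9:00 PM, after 6:00 PM; offers live music; does not offer tattoo or body-art services → Late-Night Registration not required.
(e) closes 9:00 PM, after 7:00 PM → exempt from Live Entertainment Registration.
(f) closes 9:00 PM, at/before 11:00 PM; does not offer tattoo or body-art services; offers live music → Daytime Registration not required.
(g) offers live music → Live Entertainment Registration required.

Compliance License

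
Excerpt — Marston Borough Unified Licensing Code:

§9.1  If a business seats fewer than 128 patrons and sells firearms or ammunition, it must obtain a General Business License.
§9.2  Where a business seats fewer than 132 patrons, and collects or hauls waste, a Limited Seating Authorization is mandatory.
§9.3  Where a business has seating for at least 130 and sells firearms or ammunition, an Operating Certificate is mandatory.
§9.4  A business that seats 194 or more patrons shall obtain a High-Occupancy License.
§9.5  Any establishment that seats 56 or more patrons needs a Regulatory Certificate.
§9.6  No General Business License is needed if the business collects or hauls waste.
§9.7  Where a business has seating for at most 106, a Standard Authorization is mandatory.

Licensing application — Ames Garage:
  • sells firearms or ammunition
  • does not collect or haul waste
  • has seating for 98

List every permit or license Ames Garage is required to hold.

§9.1 seating 98 < 128; sells firearms or ammunition → General Business License required.
§9.2 seating 98 < 132; does not collect or haul waste → Limited Seating Authorization not required.
§9.3 seating 98 < 130; sells firearms or ammunition → Operating Certificate not required.
§9.4 seating 98 < 194 → High-Occupancy License not required.
§9.5 seating 98 ≥ 56 → Regulatory Certificate required.
§9.6 does not collect or haul waste → General Business License exemption does not apply.
§9.7 seating 98 ≤ 106 → Standard Authorization required.

General Business License, Regulatory Certificate, Standard Authorization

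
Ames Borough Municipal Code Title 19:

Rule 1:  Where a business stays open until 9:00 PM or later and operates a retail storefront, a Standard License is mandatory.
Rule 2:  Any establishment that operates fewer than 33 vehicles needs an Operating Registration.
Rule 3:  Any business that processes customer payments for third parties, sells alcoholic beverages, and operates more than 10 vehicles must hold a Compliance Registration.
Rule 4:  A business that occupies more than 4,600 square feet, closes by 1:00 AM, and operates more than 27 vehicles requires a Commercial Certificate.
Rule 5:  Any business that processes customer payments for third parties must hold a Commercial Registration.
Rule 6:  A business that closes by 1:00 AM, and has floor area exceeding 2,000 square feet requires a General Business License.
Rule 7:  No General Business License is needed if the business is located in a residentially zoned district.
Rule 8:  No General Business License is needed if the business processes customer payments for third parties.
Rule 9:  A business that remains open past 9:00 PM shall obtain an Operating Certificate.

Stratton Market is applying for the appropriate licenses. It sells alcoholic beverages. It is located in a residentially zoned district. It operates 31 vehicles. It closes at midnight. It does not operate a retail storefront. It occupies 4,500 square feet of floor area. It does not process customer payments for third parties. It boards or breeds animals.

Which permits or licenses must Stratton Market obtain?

Rule 1: closes midnight, after 9:00 PM; does not operate a retail storefront → Standard License not required.
Rule 2: vehicles 31 < 33 → Operating Registration required.
Rule 3: does not process customer payments for third parties; sells alcoholic beverages; vehicles 31 > 10 → Compliance Registration not required.
Rule 4: floor area 4,500 square feet ≤ 4,600 square feet; closes midnight, at/before 1:00 AM; vehicles 31 > 27 → Commercial Certificate not required.
Rule 5: does not process customer payments for third parties → Commercial Registration not required.
Rule 6: closes midnight, at/before 1:00 AM; floor area 4,500 square feet > 2,000 square feet → General Business License required.
Rule 7: is located in a residentially zoned district → exempt from General Business License.
Rule 8: does not process customer payments for third parties → General Business License exemption does not apply.
Rule 9: closes midnight, after 9:00 PM → Operating Certificate required.

Operating Certificate, Operating Registration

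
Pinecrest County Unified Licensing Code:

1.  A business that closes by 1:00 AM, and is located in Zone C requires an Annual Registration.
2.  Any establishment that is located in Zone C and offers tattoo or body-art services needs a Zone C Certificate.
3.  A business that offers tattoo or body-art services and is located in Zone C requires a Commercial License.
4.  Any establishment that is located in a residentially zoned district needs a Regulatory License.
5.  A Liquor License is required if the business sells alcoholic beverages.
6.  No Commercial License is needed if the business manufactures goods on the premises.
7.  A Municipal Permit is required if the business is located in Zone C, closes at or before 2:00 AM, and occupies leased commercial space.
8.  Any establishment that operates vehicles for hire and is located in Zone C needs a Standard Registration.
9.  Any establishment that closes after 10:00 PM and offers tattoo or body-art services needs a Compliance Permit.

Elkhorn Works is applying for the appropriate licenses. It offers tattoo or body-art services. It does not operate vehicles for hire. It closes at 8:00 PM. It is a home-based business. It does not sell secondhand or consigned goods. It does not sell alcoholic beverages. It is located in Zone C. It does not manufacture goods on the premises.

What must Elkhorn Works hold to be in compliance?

1. closes 8:00 PM, at/before 1:00 AM; is located in Zone C → Annual Registration required.
2. is located in Zone C; offers tattoo or body-art services → Zone C Certificate required.
3. offers tattoo or body-art services; is located in Zone C → Commercial License required.
4. is located in Zone C (not: is located in a residentially zoned district) → Regulatory License not required.
5. does not sell alcoholic beverages → Liquor License not required.
6. does not manufacture goods on the premises → Commercial License exemption does not apply.
7. is located in Zone C; closes 8:00 PM, at/before 2:00 AM; is a home-based business (not: occupies leased commercial space) → Municipal Permit not required.
8. does not operate vehicles for hire; is located in Zone C → Standard Registration not required.
9. closes 8:00 PM, at/before 10:00 PM; offers tattoo or body-art services → Compliance Permit not required.

Annual Registration, Commercial License, Zone C Certificate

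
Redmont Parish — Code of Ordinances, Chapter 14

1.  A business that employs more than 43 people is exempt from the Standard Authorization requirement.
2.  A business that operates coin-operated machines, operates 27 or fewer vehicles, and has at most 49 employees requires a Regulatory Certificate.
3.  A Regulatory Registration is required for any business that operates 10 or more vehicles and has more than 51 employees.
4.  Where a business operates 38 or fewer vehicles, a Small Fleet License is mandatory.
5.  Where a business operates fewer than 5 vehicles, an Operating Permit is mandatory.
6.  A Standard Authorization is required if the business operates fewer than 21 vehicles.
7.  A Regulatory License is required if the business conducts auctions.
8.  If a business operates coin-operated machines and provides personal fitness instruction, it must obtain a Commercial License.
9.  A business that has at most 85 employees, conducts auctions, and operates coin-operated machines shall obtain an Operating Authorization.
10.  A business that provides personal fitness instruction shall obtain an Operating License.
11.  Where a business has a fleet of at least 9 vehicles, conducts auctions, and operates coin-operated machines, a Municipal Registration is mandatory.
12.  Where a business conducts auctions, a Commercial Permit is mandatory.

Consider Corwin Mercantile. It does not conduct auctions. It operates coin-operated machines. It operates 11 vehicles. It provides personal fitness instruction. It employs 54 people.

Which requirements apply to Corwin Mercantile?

1. employees 54 > 43 → exempt from Standard Authorization.
2. operates coin-operated machines; vehicles 11 ≤ 27; employees 54 > 49 → Regulatory Certificate not required.
3. vehicles 11 ≥ 10; employees 54 > 51 → Regulatory Registration required.
4. vehicles 11 ≤ 38 → Small Fleet License required.
5. vehicles 11 ≥ 5 → Operating Permit not required.
6. vehicles 11 < 21 → Standard Authorization required.
7. does not conduct auctions → Regulatory License not required.
8. operates coin-operated machines; provides personal fitness instruction → Commercial License required.
9. employees 54 ≤ 85; does not conduct auctions; operates coin-operated machines → Operating Authorization not required.
10. provides personal fitness instruction → Operating License required.
11. vehicles 11 ≥ 9; does not conduct auctions; operates coin-operated machines → Municipal Registration not required.
12. does not conduct auctions → Commercial Permit not required.

Commercial License, Operating License, Regulatory Registration, Small Fleet License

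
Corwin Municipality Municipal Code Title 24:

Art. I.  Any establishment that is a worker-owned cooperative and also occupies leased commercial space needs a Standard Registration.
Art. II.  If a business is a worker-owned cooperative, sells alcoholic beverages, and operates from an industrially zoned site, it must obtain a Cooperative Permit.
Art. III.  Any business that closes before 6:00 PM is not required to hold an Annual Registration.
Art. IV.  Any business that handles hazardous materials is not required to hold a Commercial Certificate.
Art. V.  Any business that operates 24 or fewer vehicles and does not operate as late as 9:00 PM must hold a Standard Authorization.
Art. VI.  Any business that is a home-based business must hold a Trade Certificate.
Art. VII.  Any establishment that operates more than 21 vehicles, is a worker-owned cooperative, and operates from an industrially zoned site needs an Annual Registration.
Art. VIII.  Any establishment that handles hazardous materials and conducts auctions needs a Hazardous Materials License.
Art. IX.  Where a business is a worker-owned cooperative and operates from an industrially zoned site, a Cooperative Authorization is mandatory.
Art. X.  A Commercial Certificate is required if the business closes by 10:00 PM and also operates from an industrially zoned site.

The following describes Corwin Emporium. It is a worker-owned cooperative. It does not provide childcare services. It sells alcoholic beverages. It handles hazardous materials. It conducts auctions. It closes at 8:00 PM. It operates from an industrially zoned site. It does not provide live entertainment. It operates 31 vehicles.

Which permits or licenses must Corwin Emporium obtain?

Annual Registration, Cooperative Authorization, Cooperative Permit, Hazardous Materials License

Art. I. is a worker-owned cooperative; operates from an industrially zoned site (not: occupies leased commercial space) → Standard Registration not required.
Art. II. is a worker-owned cooperative; sells alcoholic beverages; operates from an industrially zoned site → Cooperative Permit required.
Art. III. closes 8:00 PM, after 6:00 PM → Annual Registration exemption does not apply.
Art. IV. handles hazardous materials → exempt from Commercial Certificate.
Art. V. vehicles 31 > 24; closes 8:00 PM, at/before 9:00 PM → Standard Authorization not required.
Art. VI. operates from an industrially zoned site (not: is a home-based business) → Trade Certificate not required.
Art. VII. vehicles 31 > 21; is a worker-owned cooperative; operates from an industrially zoned site → Annual Registration required.
Art. VIII. handles hazardous materials; conducts auctions → Hazardous Materials License required.
Art. IX. is a worker-owned cooperative; operates from an industrially zoned site → Cooperative Authorization required.
Art. X. closes 8:00 PM, at/before 10:00 PM; operates from an industrially zoned site → Commercial Certificate required.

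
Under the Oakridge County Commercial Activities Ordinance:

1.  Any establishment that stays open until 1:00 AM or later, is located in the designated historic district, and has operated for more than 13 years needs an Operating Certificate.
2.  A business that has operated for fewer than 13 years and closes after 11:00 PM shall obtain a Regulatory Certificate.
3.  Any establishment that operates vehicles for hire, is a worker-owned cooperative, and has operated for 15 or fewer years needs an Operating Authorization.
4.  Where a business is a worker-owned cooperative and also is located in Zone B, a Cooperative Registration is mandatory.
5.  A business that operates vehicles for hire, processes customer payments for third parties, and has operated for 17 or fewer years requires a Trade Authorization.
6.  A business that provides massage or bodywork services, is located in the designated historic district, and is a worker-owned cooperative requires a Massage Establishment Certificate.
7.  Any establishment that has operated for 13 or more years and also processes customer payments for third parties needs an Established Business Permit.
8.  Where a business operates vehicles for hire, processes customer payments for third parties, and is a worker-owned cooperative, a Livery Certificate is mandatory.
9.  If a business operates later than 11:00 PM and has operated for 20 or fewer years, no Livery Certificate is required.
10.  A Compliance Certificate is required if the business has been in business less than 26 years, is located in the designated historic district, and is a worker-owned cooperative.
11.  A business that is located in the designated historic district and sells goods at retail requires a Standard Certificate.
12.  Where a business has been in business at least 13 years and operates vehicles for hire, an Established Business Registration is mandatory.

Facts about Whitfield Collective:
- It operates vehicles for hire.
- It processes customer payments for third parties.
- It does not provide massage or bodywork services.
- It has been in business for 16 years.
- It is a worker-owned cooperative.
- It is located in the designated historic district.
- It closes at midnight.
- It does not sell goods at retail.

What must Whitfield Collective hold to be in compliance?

1. closes midnight, at/before 1:00 AM; is located in the designated historic district; years in business 16 > 13 → Operating Certificate not required.
2. years in business 16 ≥ 13; closes midnight, after 11:00 PM → Regulatory Certificate not required.
3. operates vehicles for hire; is a worker-owned cooperative; years in business 16 > 15 → Operating Authorization not required.
4. is a worker-owned cooperative; is located in the designated historic district (not: is located in Zone B) → Cooperative Registration not required.
5. operates vehicles for hire; processes customer payments for third parties; years in business 16 ≤ 17 → Trade Authorization required.
6. does not provide massage or bodywork services; is located in the designated historic district; is a worker-owned cooperative → Massage Establishment Certificate not required.
7. years in business 16 ≥ 13; processes customer payments for third parties → Established Business Permit required.
8. operates vehicles for hire; processes customer payments for third parties; is a worker-owned cooperative → Livery Certificate required.
9. closes midnight, after 11:00 PM; years in business 16 ≤ 20 → exempt from Livery Certificate.
10. years in business 16 < 26; is located in the designated historic district; is a worker-owned cooperative → Compliance Certificate required.
11. is located in the designated historic district; does not sell goods at retail → Standard Certificate not required.
12. years in business 16 ≥ 13; operates vehicles for hire → Established Business Registration required.

Compliance Certificate, Established Business Permit, Established Business Registration, Trade Authorization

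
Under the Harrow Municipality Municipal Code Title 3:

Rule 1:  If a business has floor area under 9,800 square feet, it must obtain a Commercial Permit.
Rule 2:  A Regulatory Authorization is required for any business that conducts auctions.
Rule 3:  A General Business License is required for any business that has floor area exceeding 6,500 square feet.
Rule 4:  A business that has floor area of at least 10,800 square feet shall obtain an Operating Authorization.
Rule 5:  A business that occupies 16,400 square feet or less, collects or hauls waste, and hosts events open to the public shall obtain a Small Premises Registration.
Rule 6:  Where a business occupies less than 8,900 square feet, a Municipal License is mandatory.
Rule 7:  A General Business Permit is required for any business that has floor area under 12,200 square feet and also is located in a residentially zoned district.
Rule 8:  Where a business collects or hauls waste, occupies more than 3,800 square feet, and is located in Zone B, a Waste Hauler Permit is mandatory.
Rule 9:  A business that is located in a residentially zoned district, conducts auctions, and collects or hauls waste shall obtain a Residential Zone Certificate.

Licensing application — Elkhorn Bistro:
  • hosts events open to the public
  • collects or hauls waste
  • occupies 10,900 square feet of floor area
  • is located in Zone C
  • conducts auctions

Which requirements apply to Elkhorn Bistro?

Rule 1: floor area 10,900 square feet ≥ 9,800 square feet → Commercial Permit not required.
Rule 2: conducts auctions → Regulatory Authorization required.
Rule 3: floor area 10,900 square feet > 6,500 square feet → General Business License required.
Rule 4: floor area 10,900 square feet ≥ 10,800 square feet → Operating Authorization required.
Rule 5: floor area 10,900 square feet ≤ 16,400 square feet; collects or hauls waste; hosts events open to the public → Small Premises Registration required.
Rule 6: floor area 10,900 square feet ≥ 8,900 square feet → Municipal License not required.
Rule 7: floor area 10,900 square feet < 12,200 square feet; is located in Zone C (not: is located in a residentially zoned district) → General Business Permit not required.
Rule 8: collects or hauls waste; floor area 10,900 square feet > 3,800 square feet; is located in Zone C (not: is located in Zone B) → Waste Hauler Permit not required.
Rule 9: is located in Zone C (not: is located in a residentially zoned district); conducts auctions; collects or hauls waste → Residential Zone Certificate not required.

General Business License, Operating Authorization, Regulatory Authorization, Small Premises Registration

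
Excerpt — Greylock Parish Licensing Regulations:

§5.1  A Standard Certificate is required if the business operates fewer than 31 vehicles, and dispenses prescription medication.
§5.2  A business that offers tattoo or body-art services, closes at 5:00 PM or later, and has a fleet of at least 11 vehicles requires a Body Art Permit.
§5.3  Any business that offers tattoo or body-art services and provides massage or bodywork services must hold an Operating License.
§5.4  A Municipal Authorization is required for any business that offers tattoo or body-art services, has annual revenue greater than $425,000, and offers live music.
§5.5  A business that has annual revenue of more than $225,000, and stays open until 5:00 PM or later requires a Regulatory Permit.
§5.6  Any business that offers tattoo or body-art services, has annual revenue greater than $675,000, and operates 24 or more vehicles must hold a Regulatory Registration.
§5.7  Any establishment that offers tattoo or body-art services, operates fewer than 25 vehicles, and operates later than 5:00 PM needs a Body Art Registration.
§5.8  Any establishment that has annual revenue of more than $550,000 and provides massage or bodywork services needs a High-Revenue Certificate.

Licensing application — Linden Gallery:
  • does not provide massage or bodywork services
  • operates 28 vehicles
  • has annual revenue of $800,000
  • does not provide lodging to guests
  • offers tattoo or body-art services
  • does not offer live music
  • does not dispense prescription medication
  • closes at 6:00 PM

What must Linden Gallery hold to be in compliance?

§5.1 vehicles 28 < 31; does not dispense prescription medication → Standard Certificate not required.
§5.2 offers tattoo or body-art services; closes 6:00 PM, after 5:00 PM; vehicles 28 ≥ 11 → Body Art Permit required.
§5.3 offers tattoo or body-art services; does not provide massage or bodywork services → Operating License not required.
§5.4 offers tattoo or body-art services; revenue $800,000 > $425,000; does not offer live music → Municipal Authorization not required.
§5.5 revenue $800,000 > $225,000; closes 6:00 PM, after 5:00 PM → Regulatory Permit required.
§5.6 offers tattoo or body-art services; revenue $800,000 > $675,000; vehicles 28 ≥ 24 → Regulatory Registration required.
§5.7 offers tattoo or body-art services; vehicles 28 ≥ 25; closes 6:00 PM, after 5:00 PM → Body Art Registration not required.
§5.8 revenue $800,000 > $550,000; does not provide massage or bodywork services → High-Revenue Certificate not required.

Body Art Permit, Regulatory Permit, Regulatory Registration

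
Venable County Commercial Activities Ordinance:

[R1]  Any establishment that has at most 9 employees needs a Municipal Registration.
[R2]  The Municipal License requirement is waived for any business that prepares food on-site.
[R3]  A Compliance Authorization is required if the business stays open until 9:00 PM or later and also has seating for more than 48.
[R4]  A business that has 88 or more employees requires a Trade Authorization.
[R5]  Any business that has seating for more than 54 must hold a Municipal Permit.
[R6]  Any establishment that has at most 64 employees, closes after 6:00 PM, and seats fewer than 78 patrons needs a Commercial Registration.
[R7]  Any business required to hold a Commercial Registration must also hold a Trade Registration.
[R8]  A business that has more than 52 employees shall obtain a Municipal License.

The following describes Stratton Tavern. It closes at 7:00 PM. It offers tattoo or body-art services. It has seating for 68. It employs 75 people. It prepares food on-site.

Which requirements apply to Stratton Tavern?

[R1] employees 75 > 9 → Municipal Registration not required.
[R2] prepares food on-site → exempt from Municipal License.
[R3] closes 7:00 PM, at/before 9:00 PM; seating 68 > 48 → Compliance Authorization not required.
[R4] employees 75 < 88 → Trade Authorization not required.
[R5] seating 68 > 54 → Municipal Permit required.
[R6] employees 75 > 64; closes 7:00 PM, after 6:00 PM; seating 68 < 78 → Commercial Registration not required.
[R7] Commercial Registration is not required → no effect.
[R8] employees 75 > 52 → Municipal License required.

Municipal Permit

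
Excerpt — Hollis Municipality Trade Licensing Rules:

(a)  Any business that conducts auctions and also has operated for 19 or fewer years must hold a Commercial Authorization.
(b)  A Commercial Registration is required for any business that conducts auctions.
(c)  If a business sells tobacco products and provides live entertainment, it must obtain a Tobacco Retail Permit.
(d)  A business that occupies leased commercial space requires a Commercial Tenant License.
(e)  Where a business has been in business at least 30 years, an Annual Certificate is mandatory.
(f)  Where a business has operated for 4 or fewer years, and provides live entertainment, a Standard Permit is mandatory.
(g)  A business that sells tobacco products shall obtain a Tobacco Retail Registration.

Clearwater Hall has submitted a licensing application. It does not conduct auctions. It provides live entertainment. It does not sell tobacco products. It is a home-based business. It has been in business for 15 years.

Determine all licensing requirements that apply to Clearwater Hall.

None

(a) does not conduct auctions; years in business 15 ≤ 19 → Commercial Authorization not required.
(b) does not conduct auctions → Commercial Registration not required.
(c) does not sell tobacco products; provides live entertainment → Tobacco Retail Permit not required.
(d) is a home-based business (not: occupies leased commercial space) → Commercial Tenant License not required.
(e) years in business 15 < 30 → Annual Certificate not required.
(f) years in business 15 > 4; provides live entertainment → Standard Permit not required.
(g) does not sell tobacco products → Tobacco Retail Registration not required.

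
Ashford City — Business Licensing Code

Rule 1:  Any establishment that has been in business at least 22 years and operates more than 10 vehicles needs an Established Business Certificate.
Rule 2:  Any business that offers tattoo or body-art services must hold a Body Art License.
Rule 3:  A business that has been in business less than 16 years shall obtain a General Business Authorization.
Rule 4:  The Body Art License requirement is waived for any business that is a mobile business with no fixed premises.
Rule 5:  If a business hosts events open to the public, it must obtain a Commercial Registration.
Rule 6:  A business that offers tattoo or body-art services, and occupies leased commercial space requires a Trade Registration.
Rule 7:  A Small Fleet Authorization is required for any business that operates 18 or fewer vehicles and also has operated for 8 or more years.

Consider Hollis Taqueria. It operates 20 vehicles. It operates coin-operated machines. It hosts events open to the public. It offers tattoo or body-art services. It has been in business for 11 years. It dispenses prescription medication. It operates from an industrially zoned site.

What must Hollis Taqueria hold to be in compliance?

Body Art License, Commercial Registration, General Business Authorization

Rule 1: years in business 11 < 22; vehicles 20 > 10 → Established Business Certificate not required.
Rule 2: offers tattoo or body-art services → Body Art License required.
Rule 3: years in business 11 < 16 → General Business Authorization required.
Rule 4: operates from an industrially zoned site (not: is a mobile business with no fixed premises) → Body Art License exemption does not apply.
Rule 5: hosts events open to the public → Commercial Registration required.
Rule 6: offers tattoo or body-art services; operates from an industrially zoned site (not: occupies leased commercial space) → Trade Registration not required.
Rule 7: vehicles 20 > 18; years in business 11 ≥ 8 → Small Fleet Authorization not required.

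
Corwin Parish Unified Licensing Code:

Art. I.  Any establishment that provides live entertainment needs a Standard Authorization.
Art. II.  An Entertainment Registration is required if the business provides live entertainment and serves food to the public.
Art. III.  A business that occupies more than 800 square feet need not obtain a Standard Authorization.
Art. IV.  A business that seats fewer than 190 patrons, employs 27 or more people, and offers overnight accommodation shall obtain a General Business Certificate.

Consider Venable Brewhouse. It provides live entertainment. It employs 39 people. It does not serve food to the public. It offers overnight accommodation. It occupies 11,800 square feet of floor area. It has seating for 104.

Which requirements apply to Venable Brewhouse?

General Business Certificate

Art. I. provides live entertainment → Standard Authorization required.
Art. II. provides live entertainment; does not serve food to the public → Entertainment Registration not required.
Art. III. floor area 11,800 square feet > 800 square feet → exempt from Standard Authorization.
Art. IV. seating 104 < 190; employees 39 ≥ 27; offers overnight accommodation → General Business Certificate required.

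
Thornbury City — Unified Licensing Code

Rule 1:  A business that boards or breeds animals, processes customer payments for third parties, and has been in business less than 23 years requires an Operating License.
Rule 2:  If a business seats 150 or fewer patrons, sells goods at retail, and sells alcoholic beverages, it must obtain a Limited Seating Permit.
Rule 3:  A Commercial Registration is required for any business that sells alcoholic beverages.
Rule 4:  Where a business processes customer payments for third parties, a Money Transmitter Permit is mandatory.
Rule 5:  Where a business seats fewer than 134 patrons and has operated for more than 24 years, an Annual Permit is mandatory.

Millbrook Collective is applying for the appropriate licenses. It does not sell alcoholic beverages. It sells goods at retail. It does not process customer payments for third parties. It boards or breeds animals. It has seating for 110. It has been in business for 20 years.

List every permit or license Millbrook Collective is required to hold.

Rule 1: boards or breeds animals; does not process customer payments for third parties; years in business 20 < 23 → Operating License not required.
Rule 2: seating 110 ≤ 150; sells goods at retail; does not sell alcoholic beverages → Limited Seating Permit not required.
Rule 3: does not sell alcoholic beverages → Commercial Registration not required.
Rule 4: does not process customer payments for third parties → Money Transmitter Permit not required.
Rule 5: seating 110 < 134; years in business 20 ≤ 24 → Annual Permit not required.

None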